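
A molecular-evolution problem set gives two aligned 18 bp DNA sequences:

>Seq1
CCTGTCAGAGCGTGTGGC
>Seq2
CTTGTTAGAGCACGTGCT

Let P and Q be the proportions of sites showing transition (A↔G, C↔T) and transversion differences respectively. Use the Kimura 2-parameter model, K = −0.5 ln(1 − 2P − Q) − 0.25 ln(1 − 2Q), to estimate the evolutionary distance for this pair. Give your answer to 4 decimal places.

Mismatches occur at site 2 (C↔T, transition), site 6 (C↔T, transition), site 12 (G↔A, transition), site 13 (T↔C, transition), site 17 (G↔C, transversion), site 18 (C↔T, transition).
Of the 6 differences, 5 transitions and 1 transversion over 18 sites: P = 5/18 = 0.277778, Q = 1/18 = 0.055556.
d = −0.5·ln(0.388888) − 0.25·ln(0.888888) = −0.5·(-0.944464) − 0.25·(-0.117784) = 0.5017.

0.5017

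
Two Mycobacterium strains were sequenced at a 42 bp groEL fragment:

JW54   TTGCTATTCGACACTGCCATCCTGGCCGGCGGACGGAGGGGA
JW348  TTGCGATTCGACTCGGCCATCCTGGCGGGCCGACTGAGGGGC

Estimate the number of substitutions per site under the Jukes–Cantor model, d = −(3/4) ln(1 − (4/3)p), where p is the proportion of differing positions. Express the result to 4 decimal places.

0.1885

Differing sites — 5:T/G; 13:A/T; 15:T/G; 27:C/G; 31:G/C; 35:G/T; 42:A/C.
p = 7/42 = 0.166667.
d = −0.75 · ln(1 − (4/3)·0.166667) = −0.75 · ln(0.777777) = −0.75 · (-0.251315) = 0.1885.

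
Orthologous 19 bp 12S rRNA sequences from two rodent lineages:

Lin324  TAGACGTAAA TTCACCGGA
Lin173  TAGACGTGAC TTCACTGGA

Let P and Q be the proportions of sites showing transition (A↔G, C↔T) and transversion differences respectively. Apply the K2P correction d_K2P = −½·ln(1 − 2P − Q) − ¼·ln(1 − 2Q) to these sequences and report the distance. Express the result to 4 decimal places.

The sequences differ at positions 8 (A/G, transition), 10 (A/C, transversion), 16 (C/T, transition).
Of the 3 differences, 2 transitions and 1 transversion over 19 sites: P = 2/19 = 0.105263, Q = 1/19 = 0.052632.
d = −0.5·ln(0.736842) − 0.25·ln(0.894736) = −0.5·(-0.305382) − 0.25·(-0.111227) = 0.1805.

0.1805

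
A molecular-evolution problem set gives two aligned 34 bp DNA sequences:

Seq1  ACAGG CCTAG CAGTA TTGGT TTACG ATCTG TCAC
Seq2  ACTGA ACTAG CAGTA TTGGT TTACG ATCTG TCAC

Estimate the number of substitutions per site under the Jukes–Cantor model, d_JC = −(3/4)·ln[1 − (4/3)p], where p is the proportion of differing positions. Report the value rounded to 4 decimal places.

The sequences differ at positions 3 (A/T), 5 (G/A), 6 (C/A).
p = 3/34 = 0.088235.
d = −0.75 · ln(1 − (4/3)·0.088235) = −0.75 · ln(0.882353) = −0.75 · (-0.125163) = 0.0939.

0.0939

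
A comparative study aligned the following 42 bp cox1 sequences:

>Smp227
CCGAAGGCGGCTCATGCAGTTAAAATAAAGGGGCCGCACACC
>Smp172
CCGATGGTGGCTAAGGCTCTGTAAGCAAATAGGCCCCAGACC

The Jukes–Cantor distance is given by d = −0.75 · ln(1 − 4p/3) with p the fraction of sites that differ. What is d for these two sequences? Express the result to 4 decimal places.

0.4408

The sequences differ at positions 5 (A/T), 8 (C/T), 13 (C/A), 15 (T/G), 18 (A/T), 19 (G/C), 21 (T/G), 22 (A/T), 25 (A/G), 26 (T/C), 30 (G/T), 31 (G/A), 36 (G/C), 39 (C/G).
p = 14/42 = 0.333333.
d = −0.75 · ln(1 − (4/3)·0.333333) = −0.75 · ln(0.555556) = −0.75 · (-0.587786) = 0.4408.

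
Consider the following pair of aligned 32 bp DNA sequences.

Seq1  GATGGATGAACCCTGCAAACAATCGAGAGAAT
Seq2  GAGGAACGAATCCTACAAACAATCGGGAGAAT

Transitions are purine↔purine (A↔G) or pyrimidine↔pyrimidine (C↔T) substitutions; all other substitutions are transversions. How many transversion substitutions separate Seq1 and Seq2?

Differing sites — 3:T/G (Tv); 5:G/A (Ti); 7:T/C (Ti); 11:C/T (Ti); 15:G/A (Ti); 26:A/G (Ti).
Of the 6 differences, 5 transitions and 1 transversion, so the answer is 1.

1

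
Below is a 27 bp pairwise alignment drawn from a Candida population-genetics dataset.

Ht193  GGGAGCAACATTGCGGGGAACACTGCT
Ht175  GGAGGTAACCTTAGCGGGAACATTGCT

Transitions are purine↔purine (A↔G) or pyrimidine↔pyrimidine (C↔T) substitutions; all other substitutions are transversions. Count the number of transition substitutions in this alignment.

Differing sites — 3:G/A (Ti); 4:A/G (Ti); 6:C/T (Ti); 10:A/C (Tv); 13:G/A (Ti); 14:C/G (Tv); 15:G/C (Tv); 23:C/T (Ti).
Of the 8 differences, 5 transitions and 3 transversions, so the answer is 5.

5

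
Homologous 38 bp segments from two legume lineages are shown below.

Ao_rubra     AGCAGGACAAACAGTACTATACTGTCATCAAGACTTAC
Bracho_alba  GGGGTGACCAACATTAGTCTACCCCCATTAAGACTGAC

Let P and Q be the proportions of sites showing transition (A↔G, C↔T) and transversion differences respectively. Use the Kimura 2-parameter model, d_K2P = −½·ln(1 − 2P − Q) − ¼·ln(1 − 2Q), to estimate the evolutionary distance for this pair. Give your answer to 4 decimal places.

Differing sites — 1:A/G (Ti); 3:C/G (Tv); 4:A/G (Ti); 5:G/T (Tv); 9:A/C (Tv); 14:G/T (Tv); 17:C/G (Tv); 19:A/C (Tv); 23:T/C (Ti); 24:G/C (Tv); 25:T/C (Ti); 29:C/T (Ti); 36:T/G (Tv).
Of the 13 differences, 5 transitions and 8 transversions over 38 sites: P = 5/38 = 0.131579, Q = 8/38 = 0.210526.
d = −0.5·ln(0.526316) − 0.25·ln(0.578948) = −0.5·(-0.641853) − 0.25·(-0.546543) = 0.4576.

0.4576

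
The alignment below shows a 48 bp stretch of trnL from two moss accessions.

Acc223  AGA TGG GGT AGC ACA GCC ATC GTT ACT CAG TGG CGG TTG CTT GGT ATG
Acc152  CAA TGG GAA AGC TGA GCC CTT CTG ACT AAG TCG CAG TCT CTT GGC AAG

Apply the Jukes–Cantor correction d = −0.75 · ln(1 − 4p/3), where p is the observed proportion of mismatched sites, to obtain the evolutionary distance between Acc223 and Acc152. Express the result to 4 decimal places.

0.4793

Mismatches occur at site 1 (A/C), site 2 (G/A), site 8 (G/A), site 9 (T/A), site 13 (A/T), site 14 (C/G), site 19 (A/C), site 21 (C/T), site 22 (G/C), site 24 (T/G), site 28 (C/A), site 32 (G/C), site 35 (G/A), site 38 (T/C), site 39 (G/T), site 45 (T/C), site 47 (T/A).
p = 17/48 = 0.354167.
d = −0.75 · ln(1 − (4/3)·0.354167) = −0.75 · ln(0.527777) = −0.75 · (-0.639081) = 0.4793.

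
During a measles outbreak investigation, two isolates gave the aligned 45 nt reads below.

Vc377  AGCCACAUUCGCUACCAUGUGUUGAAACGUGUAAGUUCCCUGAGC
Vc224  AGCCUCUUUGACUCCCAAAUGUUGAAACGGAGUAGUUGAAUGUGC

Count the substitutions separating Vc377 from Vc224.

15

The sequences differ at positions 5 (A/U), 7 (A/U), 10 (C/G), 11 (G/A), 14 (A/C), 18 (U/A), 19 (G/A), 30 (U/G), 31 (G/A), 32 (U/G), 33 (A/U), 38 (C/G), 39 (C/A), 40 (C/A), 43 (A/U).
That gives 15 mismatches out of 45 aligned sites, so the Hamming distance is 15.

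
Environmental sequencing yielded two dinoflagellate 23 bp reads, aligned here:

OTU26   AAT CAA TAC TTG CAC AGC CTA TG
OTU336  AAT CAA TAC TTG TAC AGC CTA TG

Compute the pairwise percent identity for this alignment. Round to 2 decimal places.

95.65%

The sequences differ at position 13 (C/T).
22 of the 23 sites match, so the percent identity is 22/23 × 100 = 95.65%.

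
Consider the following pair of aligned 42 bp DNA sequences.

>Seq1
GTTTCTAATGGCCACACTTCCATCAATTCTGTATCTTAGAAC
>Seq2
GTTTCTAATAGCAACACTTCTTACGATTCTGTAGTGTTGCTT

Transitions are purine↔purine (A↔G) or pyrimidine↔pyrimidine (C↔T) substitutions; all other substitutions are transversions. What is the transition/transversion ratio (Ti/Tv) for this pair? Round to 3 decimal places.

Differing sites — 10:G/A (Ti); 13:C/A (Tv); 21:C/T (Ti); 22:A/T (Tv); 23:T/A (Tv); 25:A/G (Ti); 34:T/G (Tv); 35:C/T (Ti); 36:T/G (Tv); 38:A/T (Tv); 40:A/C (Tv); 41:A/T (Tv); 42:C/T (Ti).
Of the 13 differences, 5 transitions and 8 transversions, so Ti/Tv = 5/8 = 0.625.

0.625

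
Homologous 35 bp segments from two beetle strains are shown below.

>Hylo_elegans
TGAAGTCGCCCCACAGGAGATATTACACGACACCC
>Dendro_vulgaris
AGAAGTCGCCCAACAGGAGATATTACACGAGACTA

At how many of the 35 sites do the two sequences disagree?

5

The sequences differ at positions 1 (T/A), 12 (C/A), 31 (C/G), 34 (C/T), 35 (C/A).
That gives 5 mismatches out of 35 aligned sites, so the Hamming distance is 5.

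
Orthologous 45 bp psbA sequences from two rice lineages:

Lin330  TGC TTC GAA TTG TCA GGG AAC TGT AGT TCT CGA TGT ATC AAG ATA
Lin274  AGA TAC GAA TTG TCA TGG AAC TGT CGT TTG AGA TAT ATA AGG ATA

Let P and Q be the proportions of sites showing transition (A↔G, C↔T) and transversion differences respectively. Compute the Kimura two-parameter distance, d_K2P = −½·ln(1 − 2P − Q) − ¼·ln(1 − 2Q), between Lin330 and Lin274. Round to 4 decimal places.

0.2962

Mismatches occur at site 1 (T/A, transversion), site 3 (C/A, transversion), site 5 (T/A, transversion), site 16 (G/T, transversion), site 25 (A/C, transversion), site 29 (C/T, transition), site 30 (T/G, transversion), site 31 (C/A, transversion), site 35 (G/A, transition), site 39 (C/A, transversion), site 41 (A/G, transition).
Of the 11 differences, 3 transitions and 8 transversions over 45 sites: P = 3/45 = 0.066667, Q = 8/45 = 0.177778.
d = −0.5·ln(0.688888) − 0.25·ln(0.644444) = −0.5·(-0.372677) − 0.25·(-0.439367) = 0.2962.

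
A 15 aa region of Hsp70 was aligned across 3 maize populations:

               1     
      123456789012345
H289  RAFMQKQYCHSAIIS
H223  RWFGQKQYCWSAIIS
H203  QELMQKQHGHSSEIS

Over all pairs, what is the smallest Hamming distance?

3

Pairwise Hamming distances:
  H289 vs H223: 3
  H289 vs H203: 7
  H223 vs H203: 9
The smallest is 3, between H289 and H223.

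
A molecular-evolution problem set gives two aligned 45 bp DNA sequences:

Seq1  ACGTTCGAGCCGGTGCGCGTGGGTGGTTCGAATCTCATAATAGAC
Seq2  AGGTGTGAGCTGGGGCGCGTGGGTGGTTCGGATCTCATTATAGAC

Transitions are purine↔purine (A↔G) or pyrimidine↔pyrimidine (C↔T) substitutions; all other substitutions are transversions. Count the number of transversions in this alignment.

4

Mismatches occur at site 2 (C→G, transversion), site 5 (T→G, transversion), site 6 (C→T, transition), site 11 (C→T, transition), site 14 (T→G, transversion), site 31 (A→G, transition), site 39 (A→T, transversion).
Of the 7 differences, 3 transitions and 4 transversions, so the answer is 4.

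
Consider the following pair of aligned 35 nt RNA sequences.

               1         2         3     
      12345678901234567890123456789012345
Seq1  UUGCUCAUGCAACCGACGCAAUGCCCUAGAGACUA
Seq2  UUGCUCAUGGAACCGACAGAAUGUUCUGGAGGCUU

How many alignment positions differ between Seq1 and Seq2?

8

The sequences differ at positions 10 (C/G), 18 (G/A), 19 (C/G), 24 (C/U), 25 (C/U), 28 (A/G), 32 (A/G), 35 (A/U).
That gives 8 mismatches out of 35 aligned sites, so the Hamming distance is 8.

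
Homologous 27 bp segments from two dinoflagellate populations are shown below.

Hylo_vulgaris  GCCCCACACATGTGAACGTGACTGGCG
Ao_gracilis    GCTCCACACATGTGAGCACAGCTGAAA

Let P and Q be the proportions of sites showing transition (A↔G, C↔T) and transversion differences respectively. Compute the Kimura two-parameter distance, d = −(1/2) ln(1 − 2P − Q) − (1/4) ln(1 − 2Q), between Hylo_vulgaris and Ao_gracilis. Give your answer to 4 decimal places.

0.5159

Mismatches occur at site 3 (C→T, transition), site 16 (A→G, transition), site 18 (G→A, transition), site 19 (T→C, transition), site 20 (G→A, transition), site 21 (A→G, transition), site 25 (G→A, transition), site 26 (C→A, transversion), site 27 (G→A, transition).
Of the 9 differences, 8 transitions and 1 transversion over 27 sites: P = 8/27 = 0.296296, Q = 1/27 = 0.037037.
d = −0.5·ln(0.370371) − 0.25·ln(0.925926) = −0.5·(-0.993250) − 0.25·(-0.076961) = 0.5159.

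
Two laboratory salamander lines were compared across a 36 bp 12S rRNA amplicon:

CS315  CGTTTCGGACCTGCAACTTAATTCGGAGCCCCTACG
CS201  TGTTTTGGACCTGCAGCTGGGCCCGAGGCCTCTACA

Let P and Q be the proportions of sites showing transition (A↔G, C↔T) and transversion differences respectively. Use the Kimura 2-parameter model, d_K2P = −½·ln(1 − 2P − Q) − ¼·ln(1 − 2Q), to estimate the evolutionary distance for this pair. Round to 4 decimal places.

Differing sites — 1:C/T (Ti); 6:C/T (Ti); 16:A/G (Ti); 19:T/G (Tv); 20:A/G (Ti); 21:A/G (Ti); 22:T/C (Ti); 23:T/C (Ti); 26:G/A (Ti); 27:A/G (Ti); 31:C/T (Ti); 36:G/A (Ti).
Of the 12 differences, 11 transitions and 1 transversion over 36 sites: P = 11/36 = 0.305556, Q = 1/36 = 0.027778.
d = −0.5·ln(0.361110) − 0.25·ln(0.944444) = −0.5·(-1.018573) − 0.25·(-0.057159) = 0.5236.

0.5236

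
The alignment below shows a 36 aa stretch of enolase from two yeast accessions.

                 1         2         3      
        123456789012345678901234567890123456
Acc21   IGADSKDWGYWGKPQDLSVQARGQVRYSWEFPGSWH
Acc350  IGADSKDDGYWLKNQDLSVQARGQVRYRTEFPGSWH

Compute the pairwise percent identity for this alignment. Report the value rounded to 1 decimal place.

86.1%

Mismatches occur at site 8 (W/D), site 12 (G/L), site 14 (P/N), site 28 (S/R), site 29 (W/T).
31 of the 36 sites match, so the percent identity is 31/36 × 100 = 86.1%.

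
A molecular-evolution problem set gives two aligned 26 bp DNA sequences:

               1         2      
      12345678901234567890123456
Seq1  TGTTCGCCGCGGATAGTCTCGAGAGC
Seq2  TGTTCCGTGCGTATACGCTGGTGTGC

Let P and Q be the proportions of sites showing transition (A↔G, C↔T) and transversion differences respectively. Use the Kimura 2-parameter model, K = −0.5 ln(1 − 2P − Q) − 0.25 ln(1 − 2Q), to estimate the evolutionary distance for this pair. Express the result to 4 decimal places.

0.4816

Mismatches occur at site 6 (G→C, transversion), site 7 (C→G, transversion), site 8 (C→T, transition), site 12 (G→T, transversion), site 16 (G→C, transversion), site 17 (T→G, transversion), site 20 (C→G, transversion), site 22 (A→T, transversion), site 24 (A→T, transversion).
Of the 9 differences, 1 transition and 8 transversions over 26 sites: P = 1/26 = 0.038462, Q = 8/26 = 0.307692.
d = −0.5·ln(0.615384) − 0.25·ln(0.384616) = −0.5·(-0.485509) − 0.25·(-0.955510) = 0.4816.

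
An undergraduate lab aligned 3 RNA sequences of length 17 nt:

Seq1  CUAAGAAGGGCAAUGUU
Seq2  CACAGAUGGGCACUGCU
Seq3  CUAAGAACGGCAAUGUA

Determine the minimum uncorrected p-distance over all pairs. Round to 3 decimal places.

0.118

Pairwise Hamming distances:
  Seq1 vs Seq2: 5
  Seq1 vs Seq3: 2
  Seq2 vs Seq3: 7
The smallest is 2 mismatches, between Seq1 and Seq3; p = 2/17 = 0.118.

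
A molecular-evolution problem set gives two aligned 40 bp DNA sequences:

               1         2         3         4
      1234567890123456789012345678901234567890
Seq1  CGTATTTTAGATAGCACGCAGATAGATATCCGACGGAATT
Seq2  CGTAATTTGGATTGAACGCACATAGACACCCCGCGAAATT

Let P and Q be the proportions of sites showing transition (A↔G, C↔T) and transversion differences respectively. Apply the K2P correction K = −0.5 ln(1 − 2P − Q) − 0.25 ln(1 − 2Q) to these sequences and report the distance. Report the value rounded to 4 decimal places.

Differing sites — 5:T/A (Tv); 9:A/G (Ti); 13:A/T (Tv); 15:C/A (Tv); 21:G/C (Tv); 27:T/C (Ti); 29:T/C (Ti); 32:G/C (Tv); 33:A/G (Ti); 36:G/A (Ti).
Of the 10 differences, 5 transitions and 5 transversions over 40 sites: P = 5/40 = 0.125000, Q = 5/40 = 0.125000.
d = −0.5·ln(0.625000) − 0.25·ln(0.750000) = −0.5·(-0.470004) − 0.25·(-0.287682) = 0.3069.

0.3069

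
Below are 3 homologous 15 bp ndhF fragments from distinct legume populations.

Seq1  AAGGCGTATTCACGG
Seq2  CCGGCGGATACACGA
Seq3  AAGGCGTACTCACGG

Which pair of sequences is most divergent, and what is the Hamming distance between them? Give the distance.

6

Pairwise Hamming distances:
  Seq1 vs Seq2: 5
  Seq1 vs Seq3: 1
  Seq2 vs Seq3: 6
The largest is 6, between Seq2 and Seq3.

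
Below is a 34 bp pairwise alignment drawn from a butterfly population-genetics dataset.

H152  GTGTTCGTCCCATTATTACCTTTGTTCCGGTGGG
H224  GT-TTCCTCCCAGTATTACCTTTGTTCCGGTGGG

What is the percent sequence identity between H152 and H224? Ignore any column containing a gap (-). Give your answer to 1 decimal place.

93.9%

Excluding the 1 gap column leaves 33 comparable sites.
The sequences differ at positions 7 (G/C), 13 (T/G).
31 of the 33 comparable sites match, so the percent identity is 31/33 × 100 = 93.9%.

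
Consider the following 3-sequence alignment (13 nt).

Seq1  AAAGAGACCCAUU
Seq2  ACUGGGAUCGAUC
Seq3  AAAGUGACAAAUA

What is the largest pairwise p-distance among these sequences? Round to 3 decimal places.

Pairwise Hamming distances:
  Seq1 vs Seq2: 6
  Seq1 vs Seq3: 4
  Seq2 vs Seq3: 7
The largest is 7 mismatches, between Seq2 and Seq3; p = 7/13 = 0.538.

0.538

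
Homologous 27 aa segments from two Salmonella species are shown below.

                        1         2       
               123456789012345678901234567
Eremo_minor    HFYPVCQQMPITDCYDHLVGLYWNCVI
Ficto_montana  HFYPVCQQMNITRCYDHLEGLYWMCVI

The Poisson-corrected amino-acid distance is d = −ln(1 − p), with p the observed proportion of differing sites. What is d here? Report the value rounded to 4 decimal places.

Mismatches occur at site 10 (P/N), site 13 (D/R), site 19 (V/E), site 24 (N/M).
p = 4/27 = 0.148148.
d = −ln(1 − 0.148148) = −ln(0.851852) = 0.1603.

0.1603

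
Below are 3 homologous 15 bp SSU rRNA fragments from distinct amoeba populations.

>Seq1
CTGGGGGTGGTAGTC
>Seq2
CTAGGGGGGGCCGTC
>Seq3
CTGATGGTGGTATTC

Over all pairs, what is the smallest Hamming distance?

3

Pairwise Hamming distances:
  Seq1 vs Seq2: 4
  Seq1 vs Seq3: 3
  Seq2 vs Seq3: 7
The smallest is 3, between Seq1 and Seq3.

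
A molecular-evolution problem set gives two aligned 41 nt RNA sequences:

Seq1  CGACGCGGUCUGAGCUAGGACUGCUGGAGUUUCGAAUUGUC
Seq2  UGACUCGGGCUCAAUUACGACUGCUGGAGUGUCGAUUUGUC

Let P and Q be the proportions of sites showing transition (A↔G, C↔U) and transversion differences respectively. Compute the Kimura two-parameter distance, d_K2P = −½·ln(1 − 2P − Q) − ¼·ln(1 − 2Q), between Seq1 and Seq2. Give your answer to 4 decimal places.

The sequences differ at positions 1 (C/U, transition), 5 (G/U, transversion), 9 (U/G, transversion), 12 (G/C, transversion), 14 (G/A, transition), 15 (C/U, transition), 18 (G/C, transversion), 31 (U/G, transversion), 36 (A/U, transversion).
Of the 9 differences, 3 transitions and 6 transversions over 41 sites: P = 3/41 = 0.073171, Q = 6/41 = 0.146341.
d = −0.5·ln(0.707317) − 0.25·ln(0.707318) = −0.5·(-0.346276) − 0.25·(-0.346275) = 0.2597.

0.2597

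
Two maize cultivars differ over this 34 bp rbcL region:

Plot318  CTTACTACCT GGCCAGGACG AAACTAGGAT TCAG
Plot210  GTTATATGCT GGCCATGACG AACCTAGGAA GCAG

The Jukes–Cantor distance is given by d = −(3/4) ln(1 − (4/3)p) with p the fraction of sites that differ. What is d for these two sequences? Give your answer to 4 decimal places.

Mismatches occur at site 1 (C/G), site 5 (C/T), site 6 (T/A), site 7 (A/T), site 8 (C/G), site 16 (G/T), site 23 (A/C), site 30 (T/A), site 31 (T/G).
p = 9/34 = 0.264706.
d = −0.75 · ln(1 − (4/3)·0.264706) = −0.75 · ln(0.647059) = −0.75 · (-0.435318) = 0.3265.

0.3265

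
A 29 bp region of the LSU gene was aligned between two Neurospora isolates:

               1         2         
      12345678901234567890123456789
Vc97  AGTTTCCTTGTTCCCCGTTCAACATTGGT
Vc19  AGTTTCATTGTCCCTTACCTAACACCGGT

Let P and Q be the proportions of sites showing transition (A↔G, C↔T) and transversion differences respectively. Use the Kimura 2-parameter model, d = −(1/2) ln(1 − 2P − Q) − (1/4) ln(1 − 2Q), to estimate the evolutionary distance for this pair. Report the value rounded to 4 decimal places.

Mismatches occur at site 7 (C↔A, transversion), site 12 (T↔C, transition), site 15 (C↔T, transition), site 16 (C↔T, transition), site 17 (G↔A, transition), site 18 (T↔C, transition), site 19 (T↔C, transition), site 20 (C↔T, transition), site 25 (T↔C, transition), site 26 (T↔C, transition).
Of the 10 differences, 9 transitions and 1 transversion over 29 sites: P = 9/29 = 0.310345, Q = 1/29 = 0.034483.
d = −0.5·ln(0.344827) − 0.25·ln(0.931034) = −0.5·(-1.064712) − 0.25·(-0.071459) = 0.5502.

0.5502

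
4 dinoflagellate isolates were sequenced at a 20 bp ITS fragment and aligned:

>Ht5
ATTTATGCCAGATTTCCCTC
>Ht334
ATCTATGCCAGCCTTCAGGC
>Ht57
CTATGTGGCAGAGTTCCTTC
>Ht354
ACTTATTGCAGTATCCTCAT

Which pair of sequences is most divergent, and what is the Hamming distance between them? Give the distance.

12

Pairwise Hamming distances:
  Ht5 vs Ht334: 6
  Ht5 vs Ht57: 6
  Ht5 vs Ht354: 9
  Ht334 vs Ht57: 9
  Ht334 vs Ht354: 11
  Ht57 vs Ht354: 12
The largest is 12, between Ht57 and Ht354.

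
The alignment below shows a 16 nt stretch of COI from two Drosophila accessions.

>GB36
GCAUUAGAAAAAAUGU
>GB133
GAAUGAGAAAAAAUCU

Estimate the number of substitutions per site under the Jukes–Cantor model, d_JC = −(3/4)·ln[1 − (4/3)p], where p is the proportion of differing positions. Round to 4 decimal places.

Differing sites — 2:C/A; 5:U/G; 15:G/C.
p = 3/16 = 0.187500.
d = −0.75 · ln(1 − (4/3)·0.187500) = −0.75 · ln(0.750000) = −0.75 · (-0.287682) = 0.2158.

0.2158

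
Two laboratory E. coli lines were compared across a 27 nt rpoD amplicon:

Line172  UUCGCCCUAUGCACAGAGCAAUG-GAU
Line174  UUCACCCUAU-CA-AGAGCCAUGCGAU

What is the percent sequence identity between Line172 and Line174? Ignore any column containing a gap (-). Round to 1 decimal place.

91.7%

Excluding the 3 gap columns leaves 24 comparable sites.
Mismatches occur at site 4 (G↔A), site 20 (A↔C).
22 of the 24 comparable sites match, so the percent identity is 22/24 × 100 = 91.7%.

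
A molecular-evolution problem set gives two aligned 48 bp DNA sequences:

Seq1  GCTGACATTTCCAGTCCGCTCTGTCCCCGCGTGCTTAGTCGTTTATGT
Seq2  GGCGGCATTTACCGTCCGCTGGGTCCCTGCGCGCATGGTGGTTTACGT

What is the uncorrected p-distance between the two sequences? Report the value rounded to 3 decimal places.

0.271

Differing sites — 2:C/G; 3:T/C; 5:A/G; 11:C/A; 13:A/C; 21:C/G; 22:T/G; 28:C/T; 32:T/C; 35:T/A; 37:A/G; 40:C/G; 46:T/C.
There are 13 differences over 48 sites, so p = 13/48 = 0.271.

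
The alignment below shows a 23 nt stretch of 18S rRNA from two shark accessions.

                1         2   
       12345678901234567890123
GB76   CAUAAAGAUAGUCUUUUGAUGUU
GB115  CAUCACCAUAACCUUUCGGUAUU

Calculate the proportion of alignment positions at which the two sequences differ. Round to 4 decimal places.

The sequences differ at positions 4 (A/C), 6 (A/C), 7 (G/C), 11 (G/A), 12 (U/C), 17 (U/C), 19 (A/G), 21 (G/A).
There are 8 differences over 23 sites, so p = 8/23 = 0.3478.

0.3478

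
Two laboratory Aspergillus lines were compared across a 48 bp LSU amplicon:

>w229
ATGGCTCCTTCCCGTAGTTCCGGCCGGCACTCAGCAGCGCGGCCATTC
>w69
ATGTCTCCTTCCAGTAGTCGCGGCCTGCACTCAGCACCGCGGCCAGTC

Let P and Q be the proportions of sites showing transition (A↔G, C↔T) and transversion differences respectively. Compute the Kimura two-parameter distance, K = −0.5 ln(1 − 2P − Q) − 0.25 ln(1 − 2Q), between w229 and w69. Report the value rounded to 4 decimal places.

The sequences differ at positions 4 (G/T, transversion), 13 (C/A, transversion), 19 (T/C, transition), 20 (C/G, transversion), 26 (G/T, transversion), 37 (G/C, transversion), 46 (T/G, transversion).
Of the 7 differences, 1 transition and 6 transversions over 48 sites: P = 1/48 = 0.020833, Q = 6/48 = 0.125000.
d = −0.5·ln(0.833334) − 0.25·ln(0.750000) = −0.5·(-0.182321) − 0.25·(-0.287682) = 0.1631.

0.1631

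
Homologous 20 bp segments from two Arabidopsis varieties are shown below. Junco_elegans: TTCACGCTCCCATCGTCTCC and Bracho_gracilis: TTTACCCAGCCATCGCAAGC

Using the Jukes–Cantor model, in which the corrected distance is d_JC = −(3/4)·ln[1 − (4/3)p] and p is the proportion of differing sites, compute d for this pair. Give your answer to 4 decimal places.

0.5716

Differing sites — 3:C/T; 6:G/C; 8:T/A; 9:C/G; 16:T/C; 17:C/A; 18:T/A; 19:C/G.
p = 8/20 = 0.400000.
d = −0.75 · ln(1 − (4/3)·0.400000) = −0.75 · ln(0.466667) = −0.75 · (-0.762139) = 0.5716.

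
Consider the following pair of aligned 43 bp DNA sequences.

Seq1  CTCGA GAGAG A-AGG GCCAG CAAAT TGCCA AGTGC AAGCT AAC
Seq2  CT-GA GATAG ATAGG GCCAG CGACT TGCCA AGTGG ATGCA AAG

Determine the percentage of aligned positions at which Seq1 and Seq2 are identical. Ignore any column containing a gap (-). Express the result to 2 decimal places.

Excluding the 2 gap columns leaves 41 comparable sites.
The sequences differ at positions 8 (G/T), 22 (A/G), 24 (A/C), 35 (C/G), 37 (A/T), 40 (T/A), 43 (C/G).
34 of the 41 comparable sites match, so the percent identity is 34/41 × 100 = 82.93%.

82.93%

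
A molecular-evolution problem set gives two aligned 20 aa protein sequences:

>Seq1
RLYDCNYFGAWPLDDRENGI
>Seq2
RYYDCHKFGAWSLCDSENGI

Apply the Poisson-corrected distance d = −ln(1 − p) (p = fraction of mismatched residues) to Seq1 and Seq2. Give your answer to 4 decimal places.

0.3567

Mismatches occur at site 2 (L/Y), site 6 (N/H), site 7 (Y/K), site 12 (P/S), site 14 (D/C), site 16 (R/S).
p = 6/20 = 0.300000.
d = −ln(1 − 0.300000) = −ln(0.700000) = 0.3567.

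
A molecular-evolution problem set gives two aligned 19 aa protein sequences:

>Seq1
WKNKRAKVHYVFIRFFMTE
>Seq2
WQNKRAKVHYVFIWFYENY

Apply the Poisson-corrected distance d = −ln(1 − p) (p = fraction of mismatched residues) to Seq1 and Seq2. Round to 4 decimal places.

0.3795

The sequences differ at positions 2 (K/Q), 14 (R/W), 16 (F/Y), 17 (M/E), 18 (T/N), 19 (E/Y).
p = 6/19 = 0.315789.
d = −ln(1 − 0.315789) = −ln(0.684211) = 0.3795.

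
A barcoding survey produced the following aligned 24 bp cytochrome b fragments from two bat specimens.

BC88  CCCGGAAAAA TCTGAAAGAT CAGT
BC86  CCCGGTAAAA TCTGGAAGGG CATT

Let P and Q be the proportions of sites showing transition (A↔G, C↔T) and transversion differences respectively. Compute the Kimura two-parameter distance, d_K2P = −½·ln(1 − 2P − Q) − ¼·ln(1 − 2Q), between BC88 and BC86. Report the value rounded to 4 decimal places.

0.2443

Differing sites — 6:A/T (Tv); 15:A/G (Ti); 19:A/G (Ti); 20:T/G (Tv); 23:G/T (Tv).
Of the 5 differences, 2 transitions and 3 transversions over 24 sites: P = 2/24 = 0.083333, Q = 3/24 = 0.125000.
d = −0.5·ln(0.708334) − 0.25·ln(0.750000) = −0.5·(-0.344840) − 0.25·(-0.287682) = 0.2443.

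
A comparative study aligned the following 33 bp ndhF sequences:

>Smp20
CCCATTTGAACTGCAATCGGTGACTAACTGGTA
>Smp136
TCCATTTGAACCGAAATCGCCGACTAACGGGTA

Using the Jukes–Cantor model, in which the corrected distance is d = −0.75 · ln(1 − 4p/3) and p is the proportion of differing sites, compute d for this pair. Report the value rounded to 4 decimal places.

Differing sites — 1:C/T; 12:T/C; 14:C/A; 20:G/C; 21:T/C; 29:T/G.
p = 6/33 = 0.181818.
d = −0.75 · ln(1 − (4/3)·0.181818) = −0.75 · ln(0.757576) = −0.75 · (-0.277631) = 0.2082.

0.2082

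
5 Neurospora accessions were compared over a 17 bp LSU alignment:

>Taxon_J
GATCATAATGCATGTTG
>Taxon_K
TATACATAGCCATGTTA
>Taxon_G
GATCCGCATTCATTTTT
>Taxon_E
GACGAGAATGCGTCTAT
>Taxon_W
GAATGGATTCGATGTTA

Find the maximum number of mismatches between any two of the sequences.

12

Pairwise Hamming distances:
  Taxon_J vs Taxon_K: 8
  Taxon_J vs Taxon_G: 6
  Taxon_J vs Taxon_E: 7
  Taxon_J vs Taxon_W: 8
  Taxon_K vs Taxon_G: 8
  Taxon_K vs Taxon_E: 12
  Taxon_K vs Taxon_W: 9
  Taxon_G vs Taxon_E: 8
  Taxon_G vs Taxon_W: 9
  Taxon_E vs Taxon_W: 10
The largest is 12, between Taxon_K and Taxon_E.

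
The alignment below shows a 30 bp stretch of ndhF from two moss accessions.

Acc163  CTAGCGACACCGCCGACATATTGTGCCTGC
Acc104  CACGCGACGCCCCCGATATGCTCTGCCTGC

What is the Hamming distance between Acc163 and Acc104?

The sequences differ at positions 2 (T/A), 3 (A/C), 9 (A/G), 12 (G/C), 17 (C/T), 20 (A/G), 21 (T/C), 23 (G/C).
That gives 8 mismatches out of 30 aligned sites, so the Hamming distance is 8.

8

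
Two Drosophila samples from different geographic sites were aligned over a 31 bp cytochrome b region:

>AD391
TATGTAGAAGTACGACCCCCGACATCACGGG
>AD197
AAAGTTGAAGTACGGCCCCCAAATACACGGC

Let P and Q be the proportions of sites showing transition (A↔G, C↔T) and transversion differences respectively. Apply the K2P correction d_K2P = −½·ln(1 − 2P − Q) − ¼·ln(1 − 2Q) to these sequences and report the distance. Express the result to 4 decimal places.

Mismatches occur at site 1 (T→A, transversion), site 3 (T→A, transversion), site 6 (A→T, transversion), site 15 (A→G, transition), site 21 (G→A, transition), site 23 (C→A, transversion), site 24 (A→T, transversion), site 25 (T→A, transversion), site 31 (G→C, transversion).
Of the 9 differences, 2 transitions and 7 transversions over 31 sites: P = 2/31 = 0.064516, Q = 7/31 = 0.225806.
d = −0.5·ln(0.645162) − 0.25·ln(0.548388) = −0.5·(-0.438254) − 0.25·(-0.600772) = 0.3693.

0.3693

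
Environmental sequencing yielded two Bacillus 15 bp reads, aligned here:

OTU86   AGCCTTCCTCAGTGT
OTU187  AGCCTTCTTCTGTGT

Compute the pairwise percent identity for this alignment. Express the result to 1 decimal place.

86.7%

The sequences differ at positions 8 (C/T), 11 (A/T).
13 of the 15 sites match, so the percent identity is 13/15 × 100 = 86.7%.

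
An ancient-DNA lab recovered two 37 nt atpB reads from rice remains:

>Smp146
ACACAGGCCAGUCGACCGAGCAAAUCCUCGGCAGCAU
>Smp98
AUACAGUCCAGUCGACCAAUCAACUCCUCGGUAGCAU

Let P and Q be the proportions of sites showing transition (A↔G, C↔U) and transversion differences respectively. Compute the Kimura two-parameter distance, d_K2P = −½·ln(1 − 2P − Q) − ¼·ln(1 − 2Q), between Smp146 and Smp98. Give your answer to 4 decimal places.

0.1836

The sequences differ at positions 2 (C/U, transition), 7 (G/U, transversion), 18 (G/A, transition), 20 (G/U, transversion), 24 (A/C, transversion), 32 (C/U, transition).
Of the 6 differences, 3 transitions and 3 transversions over 37 sites: P = 3/37 = 0.081081, Q = 3/37 = 0.081081.
d = −0.5·ln(0.756757) − 0.25·ln(0.837838) = −0.5·(-0.278713) − 0.25·(-0.176931) = 0.1836.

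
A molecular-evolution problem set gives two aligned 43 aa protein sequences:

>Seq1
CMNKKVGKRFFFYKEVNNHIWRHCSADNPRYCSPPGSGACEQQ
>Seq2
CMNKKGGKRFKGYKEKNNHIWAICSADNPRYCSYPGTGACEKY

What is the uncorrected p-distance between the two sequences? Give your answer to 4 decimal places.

The sequences differ at positions 6 (V/G), 11 (F/K), 12 (F/G), 16 (V/K), 22 (R/A), 23 (H/I), 34 (P/Y), 37 (S/T), 42 (Q/K), 43 (Q/Y).
There are 10 differences over 43 sites, so p = 10/43 = 0.2326.

0.2326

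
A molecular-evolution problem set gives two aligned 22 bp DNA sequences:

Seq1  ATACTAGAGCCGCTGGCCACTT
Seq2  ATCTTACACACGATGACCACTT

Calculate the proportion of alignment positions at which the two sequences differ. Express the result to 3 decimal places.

Mismatches occur at site 3 (A→C), site 4 (C→T), site 7 (G→C), site 9 (G→C), site 10 (C→A), site 13 (C→A), site 16 (G→A).
There are 7 differences over 22 sites, so p = 7/22 = 0.318.

0.318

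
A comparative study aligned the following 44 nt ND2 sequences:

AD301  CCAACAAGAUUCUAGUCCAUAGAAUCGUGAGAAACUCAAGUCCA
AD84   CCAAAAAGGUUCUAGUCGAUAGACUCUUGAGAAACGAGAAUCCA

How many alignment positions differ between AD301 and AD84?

Differing sites — 5:C/A; 9:A/G; 18:C/G; 24:A/C; 27:G/U; 36:U/G; 37:C/A; 38:A/G; 40:G/A.
That gives 9 mismatches out of 44 aligned sites, so the Hamming distance is 9.

9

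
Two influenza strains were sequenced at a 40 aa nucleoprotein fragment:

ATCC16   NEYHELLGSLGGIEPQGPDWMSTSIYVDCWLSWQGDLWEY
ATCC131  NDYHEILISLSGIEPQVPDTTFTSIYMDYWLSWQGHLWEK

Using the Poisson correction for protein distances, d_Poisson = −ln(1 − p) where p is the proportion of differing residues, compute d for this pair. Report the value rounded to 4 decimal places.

The sequences differ at positions 2 (E/D), 6 (L/I), 8 (G/I), 11 (G/S), 17 (G/V), 20 (W/T), 21 (M/T), 22 (S/F), 27 (V/M), 29 (C/Y), 36 (D/H), 40 (Y/K).
p = 12/40 = 0.300000.
d = −ln(1 − 0.300000) = −ln(0.700000) = 0.3567.

0.3567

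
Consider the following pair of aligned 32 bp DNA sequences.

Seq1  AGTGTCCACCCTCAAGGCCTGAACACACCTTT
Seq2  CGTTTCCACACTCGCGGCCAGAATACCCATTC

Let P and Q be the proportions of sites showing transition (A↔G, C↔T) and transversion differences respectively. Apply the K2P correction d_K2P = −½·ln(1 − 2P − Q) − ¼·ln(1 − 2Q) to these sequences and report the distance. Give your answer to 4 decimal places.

0.4045

Mismatches occur at site 1 (A↔C, transversion), site 4 (G↔T, transversion), site 10 (C↔A, transversion), site 14 (A↔G, transition), site 15 (A↔C, transversion), site 20 (T↔A, transversion), site 24 (C↔T, transition), site 27 (A↔C, transversion), site 29 (C↔A, transversion), site 32 (T↔C, transition).
Of the 10 differences, 3 transitions and 7 transversions over 32 sites: P = 3/32 = 0.093750, Q = 7/32 = 0.218750.
d = −0.5·ln(0.593750) − 0.25·ln(0.562500) = −0.5·(-0.521297) − 0.25·(-0.575364) = 0.4045.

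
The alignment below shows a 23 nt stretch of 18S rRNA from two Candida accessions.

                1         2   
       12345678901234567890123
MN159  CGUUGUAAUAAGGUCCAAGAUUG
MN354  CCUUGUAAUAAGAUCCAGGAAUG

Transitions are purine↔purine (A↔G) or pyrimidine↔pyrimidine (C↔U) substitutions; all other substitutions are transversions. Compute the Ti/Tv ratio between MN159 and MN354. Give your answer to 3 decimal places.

Differing sites — 2:G/C (Tv); 13:G/A (Ti); 18:A/G (Ti); 21:U/A (Tv).
Of the 4 differences, 2 transitions and 2 transversions, so Ti/Tv = 2/2 = 1.000.

1.000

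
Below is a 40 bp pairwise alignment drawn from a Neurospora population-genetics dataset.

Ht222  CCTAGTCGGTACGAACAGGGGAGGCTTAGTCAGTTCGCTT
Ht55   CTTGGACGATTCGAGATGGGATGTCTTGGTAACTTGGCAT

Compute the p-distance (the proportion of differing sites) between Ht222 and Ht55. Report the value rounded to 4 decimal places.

0.4000

Differing sites — 2:C/T; 4:A/G; 6:T/A; 9:G/A; 11:A/T; 15:A/G; 16:C/A; 17:A/T; 21:G/A; 22:A/T; 24:G/T; 28:A/G; 31:C/A; 33:G/C; 36:C/G; 39:T/A.
There are 16 differences over 40 sites, so p = 16/40 = 0.4000.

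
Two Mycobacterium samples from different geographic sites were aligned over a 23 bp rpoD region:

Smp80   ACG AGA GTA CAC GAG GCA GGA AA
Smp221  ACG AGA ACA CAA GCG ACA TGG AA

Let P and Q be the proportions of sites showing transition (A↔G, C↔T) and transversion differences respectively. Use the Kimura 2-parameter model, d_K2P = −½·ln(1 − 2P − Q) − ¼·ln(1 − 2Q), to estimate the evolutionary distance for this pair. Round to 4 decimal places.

Differing sites — 7:G/A (Ti); 8:T/C (Ti); 12:C/A (Tv); 14:A/C (Tv); 16:G/A (Ti); 19:G/T (Tv); 21:A/G (Ti).
Of the 7 differences, 4 transitions and 3 transversions over 23 sites: P = 4/23 = 0.173913, Q = 3/23 = 0.130435.
d = −0.5·ln(0.521739) − 0.25·ln(0.739130) = −0.5·(-0.650588) − 0.25·(-0.302281) = 0.4009.

0.4009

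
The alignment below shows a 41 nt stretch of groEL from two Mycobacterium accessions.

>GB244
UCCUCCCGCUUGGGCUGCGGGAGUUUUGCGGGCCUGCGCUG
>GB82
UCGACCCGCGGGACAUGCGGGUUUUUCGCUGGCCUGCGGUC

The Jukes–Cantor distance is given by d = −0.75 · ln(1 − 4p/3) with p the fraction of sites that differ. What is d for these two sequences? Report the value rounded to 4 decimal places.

Differing sites — 3:C/G; 4:U/A; 10:U/G; 11:U/G; 13:G/A; 14:G/C; 15:C/A; 22:A/U; 23:G/U; 27:U/C; 30:G/U; 39:C/G; 41:G/C.
p = 13/41 = 0.317073.
d = −0.75 · ln(1 − (4/3)·0.317073) = −0.75 · ln(0.577236) = −0.75 · (-0.549504) = 0.4121.

0.4121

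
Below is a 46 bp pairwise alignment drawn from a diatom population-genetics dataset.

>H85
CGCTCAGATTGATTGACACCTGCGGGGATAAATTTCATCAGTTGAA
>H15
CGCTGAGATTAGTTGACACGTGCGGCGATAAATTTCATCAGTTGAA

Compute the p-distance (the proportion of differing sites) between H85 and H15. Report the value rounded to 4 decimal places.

0.1087

Differing sites — 5:C/G; 11:G/A; 12:A/G; 20:C/G; 26:G/C.
There are 5 differences over 46 sites, so p = 5/46 = 0.1087.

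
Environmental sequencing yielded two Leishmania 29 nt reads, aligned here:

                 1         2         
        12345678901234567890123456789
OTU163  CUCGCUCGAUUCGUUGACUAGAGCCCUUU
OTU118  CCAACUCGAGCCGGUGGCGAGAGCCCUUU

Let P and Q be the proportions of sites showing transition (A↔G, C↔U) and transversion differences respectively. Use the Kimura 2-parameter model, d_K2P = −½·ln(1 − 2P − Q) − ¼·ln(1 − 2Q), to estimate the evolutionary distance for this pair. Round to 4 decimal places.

Mismatches occur at site 2 (U/C, transition), site 3 (C/A, transversion), site 4 (G/A, transition), site 10 (U/G, transversion), site 11 (U/C, transition), site 14 (U/G, transversion), site 17 (A/G, transition), site 19 (U/G, transversion).
Of the 8 differences, 4 transitions and 4 transversions over 29 sites: P = 4/29 = 0.137931, Q = 4/29 = 0.137931.
d = −0.5·ln(0.586207) − 0.25·ln(0.724138) = −0.5·(-0.534082) − 0.25·(-0.322773) = 0.3477.

0.3477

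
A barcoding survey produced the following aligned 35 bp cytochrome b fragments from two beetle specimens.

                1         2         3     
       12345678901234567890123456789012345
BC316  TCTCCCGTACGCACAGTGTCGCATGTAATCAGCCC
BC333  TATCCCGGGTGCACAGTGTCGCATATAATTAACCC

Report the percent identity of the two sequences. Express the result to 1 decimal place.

80.0%

Differing sites — 2:C/A; 8:T/G; 9:A/G; 10:C/T; 25:G/A; 30:C/T; 32:G/A.
28 of the 35 sites match, so the percent identity is 28/35 × 100 = 80.0%.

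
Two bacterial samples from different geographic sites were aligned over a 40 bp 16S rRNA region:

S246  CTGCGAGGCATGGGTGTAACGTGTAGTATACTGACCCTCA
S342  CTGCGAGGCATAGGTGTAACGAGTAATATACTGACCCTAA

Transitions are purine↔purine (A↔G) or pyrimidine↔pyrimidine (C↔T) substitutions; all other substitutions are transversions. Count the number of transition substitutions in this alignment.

The sequences differ at positions 12 (G/A, transition), 22 (T/A, transversion), 26 (G/A, transition), 39 (C/A, transversion).
Of the 4 differences, 2 transitions and 2 transversions, so the answer is 2.

2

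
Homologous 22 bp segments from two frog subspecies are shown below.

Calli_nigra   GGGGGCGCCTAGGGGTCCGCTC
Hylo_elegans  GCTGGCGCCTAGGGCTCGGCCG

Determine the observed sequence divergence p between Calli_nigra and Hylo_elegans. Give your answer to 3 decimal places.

The sequences differ at positions 2 (G/C), 3 (G/T), 15 (G/C), 18 (C/G), 21 (T/C), 22 (C/G).
There are 6 differences over 22 sites, so p = 6/22 = 0.273.

0.273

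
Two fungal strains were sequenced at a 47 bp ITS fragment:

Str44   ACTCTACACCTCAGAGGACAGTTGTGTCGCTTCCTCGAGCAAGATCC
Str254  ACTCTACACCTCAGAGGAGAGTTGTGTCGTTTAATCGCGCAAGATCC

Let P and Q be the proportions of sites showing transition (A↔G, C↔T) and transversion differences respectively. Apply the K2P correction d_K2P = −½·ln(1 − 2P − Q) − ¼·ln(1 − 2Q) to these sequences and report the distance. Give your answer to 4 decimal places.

The sequences differ at positions 19 (C/G, transversion), 30 (C/T, transition), 33 (C/A, transversion), 34 (C/A, transversion), 38 (A/C, transversion).
Of the 5 differences, 1 transition and 4 transversions over 47 sites: P = 1/47 = 0.021277, Q = 4/47 = 0.085106.
d = −0.5·ln(0.872340) − 0.25·ln(0.829788) = −0.5·(-0.136576) − 0.25·(-0.186585) = 0.1149.

0.1149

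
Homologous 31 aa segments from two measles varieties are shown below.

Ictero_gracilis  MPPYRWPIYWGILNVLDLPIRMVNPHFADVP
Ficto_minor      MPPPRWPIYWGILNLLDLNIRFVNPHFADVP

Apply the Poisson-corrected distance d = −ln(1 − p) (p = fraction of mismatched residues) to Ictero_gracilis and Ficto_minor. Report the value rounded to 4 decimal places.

The sequences differ at positions 4 (Y/P), 15 (V/L), 19 (P/N), 22 (M/F).
p = 4/31 = 0.129032.
d = −ln(1 − 0.129032) = −ln(0.870968) = 0.1382.

0.1382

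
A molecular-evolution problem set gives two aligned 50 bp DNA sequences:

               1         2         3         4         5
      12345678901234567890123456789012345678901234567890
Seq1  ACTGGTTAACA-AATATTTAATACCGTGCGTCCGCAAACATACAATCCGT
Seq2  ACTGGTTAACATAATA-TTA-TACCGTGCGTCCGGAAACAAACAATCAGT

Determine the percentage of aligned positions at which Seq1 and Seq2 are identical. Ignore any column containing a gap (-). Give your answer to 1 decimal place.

93.6%

Excluding the 3 gap columns leaves 47 comparable sites.
Mismatches occur at site 35 (C/G), site 41 (T/A), site 48 (C/A).
44 of the 47 comparable sites match, so the percent identity is 44/47 × 100 = 93.6%.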